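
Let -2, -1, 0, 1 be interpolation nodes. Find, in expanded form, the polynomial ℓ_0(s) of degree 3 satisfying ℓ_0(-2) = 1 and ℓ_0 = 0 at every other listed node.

ℓ_0(s) = -(1/6)s^3 + (1/6)s

ℓ_0(s) = (s + 1)s(s - 1) / [(-1)·(-2)·(-3)]
       = (s^3 - s) / (-6)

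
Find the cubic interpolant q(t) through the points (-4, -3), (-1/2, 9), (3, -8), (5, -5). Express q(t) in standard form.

q(t) = (1261/4851)t^3 - (2567/3234)t^2 - (47417/9702)t + 10975/1617

Build the Lagrange basis polynomials:
L_0(t) = (t + 1/2)(t - 3)(t - 5) / [-441/2] = -(2/441)t^3 + (5/147)t^2 - (22/441)t - 5/147
L_1(t) = (t + 4)(t - 3)(t - 5) / [539/8] = (8/539)t^3 - (32/539)t^2 - (136/539)t + 480/539
L_2(t) = (t + 4)(t + 1/2)(t - 5) / [-49] = -(1/49)t^3 + (1/98)t^2 + (41/98)t + 10/49
L_3(t) = (t + 4)(t + 1/2)(t - 3) / [99] = (1/99)t^3 + (1/66)t^2 - (23/198)t - 2/33
q(t) = (-3)·L_0 + 9·L_1 + (-8)·L_2 + (-5)·L_3
  (-3)·L_0(t) = (2/147)t^3 - (5/49)t^2 + (22/147)t + 5/49
  9·L_1(t) = (72/539)t^3 - (288/539)t^2 - (1224/539)t + 4320/539
  (-8)·L_2(t) = (8/49)t^3 - (4/49)t^2 - (164/49)t - 80/49
  (-5)·L_3(t) = -(5/99)t^3 - (5/66)t^2 + (115/198)t + 10/33
Adding term by term: (1261/4851)t^3 - (2567/3234)t^2 - (47417/9702)t + 10975/1617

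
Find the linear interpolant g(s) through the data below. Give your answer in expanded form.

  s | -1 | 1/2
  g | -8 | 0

Build the Lagrange basis polynomials:
L_0(s) = (s - 1/2) / [-3/2] = -(2/3)s + 1/3
L_1(s) = (s + 1) / [3/2] = (2/3)s + 2/3
g(s) = (-8)·L_0 + 0·L_1
  (-8)·L_0(s) = (16/3)s - 8/3
  0·L_1(s) = 0
Adding term by term: (16/3)s - 8/3

g(s) = (16/3)s - 8/3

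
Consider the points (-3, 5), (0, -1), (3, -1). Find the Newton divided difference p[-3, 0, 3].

1/3

p[-3,0] = (-1 - 5) / (0 - (-3)) = -2
p[0,3] = (-1 - (-1)) / (3 - 0) = 0
p[-3,0,3] = (0 - (-2)) / (3 - (-3)) = 1/3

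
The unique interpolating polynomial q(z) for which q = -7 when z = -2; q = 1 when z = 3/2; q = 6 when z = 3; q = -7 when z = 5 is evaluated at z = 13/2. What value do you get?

-1199/28

Evaluate each Lagrange basis at z = 13/2:
L_0(13/2) = (5)·(7/2)·(3/2)/[(-7/2)·(-5)·(-7)] = -3/14
L_1(13/2) = (17/2)·(7/2)·(3/2)/[(7/2)·(-3/2)·(-7/2)] = 17/7
L_2(13/2) = (17/2)·(5)·(3/2)/[(5)·(3/2)·(-2)] = -17/4
L_3(13/2) = (17/2)·(5)·(7/2)/[(7)·(7/2)·(2)] = 85/28
Sum: (-7)·(-3/14) + 1·(17/7) + 6·(-17/4) + (-7)·(85/28) = -1199/28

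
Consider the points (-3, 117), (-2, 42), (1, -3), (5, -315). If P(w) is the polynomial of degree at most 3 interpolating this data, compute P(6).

Evaluate each Lagrange basis at w = 6:
L_0(6) = (8)·(5)·(1)/[(-1)·(-4)·(-8)] = -5/4
L_1(6) = (9)·(5)·(1)/[(1)·(-3)·(-7)] = 15/7
L_2(6) = (9)·(8)·(1)/[(4)·(3)·(-4)] = -3/2
L_3(6) = (9)·(8)·(5)/[(8)·(7)·(4)] = 45/28
Sum: 117·(-5/4) + 42·(15/7) + (-3)·(-3/2) + (-315)·(45/28) = -558

-558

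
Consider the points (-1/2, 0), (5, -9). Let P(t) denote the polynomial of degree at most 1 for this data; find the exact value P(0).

Evaluate each Lagrange basis at t = 0:
L_0(0) = (-5)/[(-11/2)] = 10/11
L_1(0) = (1/2)/[(11/2)] = 1/11
Sum: 0 + (-9)·(1/11) = -9/11

-9/11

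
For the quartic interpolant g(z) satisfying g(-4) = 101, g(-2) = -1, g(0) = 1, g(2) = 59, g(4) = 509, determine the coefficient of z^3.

3

Build the Lagrange basis polynomials:
L_0(z) = (z + 2)z(z - 2)(z - 4) / [384] = (1/384)z^4 - (1/96)z^3 - (1/96)z^2 + (1/24)z
L_1(z) = (z + 4)z(z - 2)(z - 4) / [-96] = -(1/96)z^4 + (1/48)z^3 + (1/6)z^2 - (1/3)z
L_2(z) = (z + 4)(z + 2)(z - 2)(z - 4) / [64] = (1/64)z^4 - (5/16)z^2 + 1
L_3(z) = (z + 4)(z + 2)z(z - 4) / [-96] = -(1/96)z^4 - (1/48)z^3 + (1/6)z^2 + (1/3)z
L_4(z) = (z + 4)(z + 2)z(z - 2) / [384] = (1/384)z^4 + (1/96)z^3 - (1/96)z^2 - (1/24)z
g(z) = 101·L_0 + (-1)·L_1 + 1·L_2 + 59·L_3 + 509·L_4
Only the coefficient of z^3 is needed; take it from each L_i and combine:
101·(-1/96) + (-1)·(1/48) + 1·(0) + 59·(-1/48) + 509·(1/96) = 3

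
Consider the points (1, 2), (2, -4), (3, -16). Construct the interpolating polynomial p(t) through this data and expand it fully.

p(t) = -3t^2 + 3t + 2

L_0(t) = (t - 2)(t - 3) / [2] = (1/2)t^2 - (5/2)t + 3
L_1(t) = (t - 1)(t - 3) / [-1] = -t^2 + 4t - 3
L_2(t) = (t - 1)(t - 2) / [2] = (1/2)t^2 - (3/2)t + 1
p(t) = 2·L_0 + (-4)·L_1 + (-16)·L_2
  2·L_0(t) = t^2 - 5t + 6
  (-4)·L_1(t) = 4t^2 - 16t + 12
  (-16)·L_2(t) = -8t^2 + 24t - 16
Adding term by term: -3t^2 + 3t + 2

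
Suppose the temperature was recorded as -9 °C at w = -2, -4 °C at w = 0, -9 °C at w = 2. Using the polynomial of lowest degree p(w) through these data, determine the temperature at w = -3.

L_0(-3) = (-3)·(-5)/[(-2)·(-4)] = 15/8
L_1(-3) = (-1)·(-5)/[(2)·(-2)] = -5/4
L_2(-3) = (-1)·(-3)/[(4)·(2)] = 3/8
Sum: (-9)·(15/8) + (-4)·(-5/4) + (-9)·(3/8) = -61/4

-61/4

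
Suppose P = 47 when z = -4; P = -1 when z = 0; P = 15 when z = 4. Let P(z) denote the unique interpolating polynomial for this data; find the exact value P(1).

Evaluate each Lagrange basis at z = 1:
L_0(1) = (1)·(-3)/[(-4)·(-8)] = -3/32
L_1(1) = (5)·(-3)/[(4)·(-4)] = 15/16
L_2(1) = (5)·(1)/[(8)·(4)] = 5/32
Sum: 47·(-3/32) + (-1)·(15/16) + 15·(5/32) = -3

-3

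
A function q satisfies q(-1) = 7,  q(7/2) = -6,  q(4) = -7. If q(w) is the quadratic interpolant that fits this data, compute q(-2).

163/15

Evaluate each Lagrange basis at w = -2:
L_0(-2) = (-11/2)·(-6)/[(-9/2)·(-5)] = 22/15
L_1(-2) = (-1)·(-6)/[(9/2)·(-1/2)] = -8/3
L_2(-2) = (-1)·(-11/2)/[(5)·(1/2)] = 11/5
Sum: 7·(22/15) + (-6)·(-8/3) + (-7)·(11/5) = 163/15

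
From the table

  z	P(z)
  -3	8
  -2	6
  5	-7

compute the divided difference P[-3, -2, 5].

1/56

P[-3,-2] = (6 - 8) / (-2 - (-3)) = -2
P[-2,5] = (-7 - 6) / (5 - (-2)) = -13/7
P[-3,-2,5] = (-13/7 - (-2)) / (5 - (-3)) = 1/56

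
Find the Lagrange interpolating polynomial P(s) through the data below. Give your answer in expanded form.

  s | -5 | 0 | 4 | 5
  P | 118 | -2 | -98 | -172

Build the Lagrange basis polynomials:
L_0(s) = s(s - 4)(s - 5) / [-450] = -(1/450)s^3 + (1/50)s^2 - (2/45)s
L_1(s) = (s + 5)(s - 4)(s - 5) / [100] = (1/100)s^3 - (1/25)s^2 - (1/4)s + 1
L_2(s) = (s + 5)s(s - 5) / [-36] = -(1/36)s^3 + (25/36)s
L_3(s) = (s + 5)s(s - 4) / [50] = (1/50)s^3 + (1/50)s^2 - (2/5)s
P(s) = 118·L_0 + (-2)·L_1 + (-98)·L_2 + (-172)·L_3
  118·L_0(s) = -(59/225)s^3 + (59/25)s^2 - (236/45)s
  (-2)·L_1(s) = -(1/50)s^3 + (2/25)s^2 + (1/2)s - 2
  (-98)·L_2(s) = (49/18)s^3 - (1225/18)s
  (-172)·L_3(s) = -(86/25)s^3 - (86/25)s^2 + (344/5)s
Adding term by term: -s^3 - s^2 - 4s - 2

P(s) = -s^3 - s^2 - 4s - 2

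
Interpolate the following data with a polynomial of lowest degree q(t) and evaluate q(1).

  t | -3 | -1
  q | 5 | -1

-7

L_0(1) = (2)/[(-2)] = -1
L_1(1) = (4)/[(2)] = 2
Sum: 5·(-1) + (-1)·(2) = -7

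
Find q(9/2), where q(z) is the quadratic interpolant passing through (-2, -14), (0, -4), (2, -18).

L_0(9/2) = (9/2)·(5/2)/[(-2)·(-4)] = 45/32
L_1(9/2) = (13/2)·(5/2)/[(2)·(-2)] = -65/16
L_2(9/2) = (13/2)·(9/2)/[(4)·(2)] = 117/32
Sum: (-14)·(45/32) + (-4)·(-65/16) + (-18)·(117/32) = -277/4

-277/4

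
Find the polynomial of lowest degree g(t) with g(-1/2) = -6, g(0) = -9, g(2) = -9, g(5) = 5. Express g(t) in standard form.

Newton's divided differences:
g[-1/2,0] = (-9 - (-6)) / (0 - (-1/2)) = -6
g[0,2] = (-9 - (-9)) / (2 - 0) = 0
g[2,5] = (5 - (-9)) / (5 - 2) = 14/3
g[-1/2,0,2] = (0 - (-6)) / (2 - (-1/2)) = 12/5
g[0,2,5] = (14/3 - 0) / (5 - 0) = 14/15
g[-1/2,0,2,5] = (14/15 - 12/5) / (5 - (-1/2)) = -4/15
g(t) = -6 + (-6)·(t + 1/2) + (12/5)·(t + 1/2)t + (-4/15)·(t + 1/2)t(t - 2)
Expanding: g(t) = -(4/15)t^3 + (14/5)t^2 - (68/15)t - 9

g(t) = -(4/15)t^3 + (14/5)t^2 - (68/15)t - 9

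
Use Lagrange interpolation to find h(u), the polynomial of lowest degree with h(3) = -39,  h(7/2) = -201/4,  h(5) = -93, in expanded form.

h(u) = -3u^2 - 3u - 3

L_0(u) = (u - 7/2)(u - 5) / [1] = u^2 - (17/2)u + 35/2
L_1(u) = (u - 3)(u - 5) / [-3/4] = -(4/3)u^2 + (32/3)u - 20
L_2(u) = (u - 3)(u - 7/2) / [3] = (1/3)u^2 - (13/6)u + 7/2
h(u) = (-39)·L_0 + (-201/4)·L_1 + (-93)·L_2
  (-39)·L_0(u) = -39u^2 + (663/2)u - 1365/2
  (-201/4)·L_1(u) = 67u^2 - 536u + 1005
  (-93)·L_2(u) = -31u^2 + (403/2)u - 651/2
Adding term by term: -3u^2 - 3u - 3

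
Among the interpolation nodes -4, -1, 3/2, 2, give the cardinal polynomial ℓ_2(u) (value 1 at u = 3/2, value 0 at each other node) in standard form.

ℓ_2(u) = (u + 4)(u + 1)(u - 2) / [(11/2)·(5/2)·(-1/2)]
       = (u^3 + 3u^2 - 6u - 8) / (-55/8)

ℓ_2(u) = -(8/55)u^3 - (24/55)u^2 + (48/55)u + 64/55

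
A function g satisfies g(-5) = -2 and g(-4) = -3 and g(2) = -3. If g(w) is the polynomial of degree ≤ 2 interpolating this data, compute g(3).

-2

Evaluate each Lagrange basis at w = 3:
L_0(3) = (7)·(1)/[(-1)·(-7)] = 1
L_1(3) = (8)·(1)/[(1)·(-6)] = -4/3
L_2(3) = (8)·(7)/[(7)·(6)] = 4/3
Sum: (-2)·(1) + (-3)·(-4/3) + (-3)·(4/3) = -2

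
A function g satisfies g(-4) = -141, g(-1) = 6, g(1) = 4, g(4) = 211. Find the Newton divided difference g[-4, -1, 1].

g[-4,-1] = (6 - (-141)) / (-1 - (-4)) = 49
g[-1,1] = (4 - 6) / (1 - (-1)) = -1
g[-4,-1,1] = (-1 - 49) / (1 - (-4)) = -10

-10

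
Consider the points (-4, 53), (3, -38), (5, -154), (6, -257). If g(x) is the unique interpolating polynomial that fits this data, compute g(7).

Using Newton's divided-difference form:
g[-4,3] = (-38 - 53) / (3 - (-4)) = -13
g[3,5] = (-154 - (-38)) / (5 - 3) = -58
g[5,6] = (-257 - (-154)) / (6 - 5) = -103
g[-4,3,5] = (-58 - (-13)) / (5 - (-4)) = -5
g[3,5,6] = (-103 - (-58)) / (6 - 3) = -15
g[-4,3,5,6] = (-15 - (-5)) / (6 - (-4)) = -1
g(7) = 53 + (-13)·(11) + (-5)·(11)·(4) + (-1)·(11)·(4)·(2) = -398

-398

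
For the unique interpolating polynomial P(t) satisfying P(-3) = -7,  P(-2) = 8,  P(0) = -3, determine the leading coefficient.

-41/6

The leading coefficient equals the top divided difference P[-3,-2,0].
P[-3,-2] = (8 - (-7)) / (-2 - (-3)) = 15
P[-2,0] = (-3 - 8) / (0 - (-2)) = -11/2
P[-3,-2,0] = (-11/2 - 15) / (0 - (-3)) = -41/6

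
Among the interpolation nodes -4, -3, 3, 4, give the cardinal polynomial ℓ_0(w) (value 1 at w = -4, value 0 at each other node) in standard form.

ℓ_0(w) = (w + 3)(w - 3)(w - 4) / [(-1)·(-7)·(-8)]
       = (w^3 - 4w^2 - 9w + 36) / (-56)

ℓ_0(w) = -(1/56)w^3 + (1/14)w^2 + (9/56)w - 9/14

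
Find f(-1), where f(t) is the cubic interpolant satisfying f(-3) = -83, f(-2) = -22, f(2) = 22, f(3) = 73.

1

L_0(-1) = (1)·(-3)·(-4)/[(-1)·(-5)·(-6)] = -2/5
L_1(-1) = (2)·(-3)·(-4)/[(1)·(-4)·(-5)] = 6/5
L_2(-1) = (2)·(1)·(-4)/[(5)·(4)·(-1)] = 2/5
L_3(-1) = (2)·(1)·(-3)/[(6)·(5)·(1)] = -1/5
Sum: (-83)·(-2/5) + (-22)·(6/5) + 22·(2/5) + 73·(-1/5) = 1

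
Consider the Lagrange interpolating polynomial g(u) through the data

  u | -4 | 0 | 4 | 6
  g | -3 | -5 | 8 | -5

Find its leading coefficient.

-67/320

The leading coefficient equals the top divided difference g[-4,0,4,6].
g[-4,0] = (-5 - (-3)) / (0 - (-4)) = -1/2
g[0,4] = (8 - (-5)) / (4 - 0) = 13/4
g[4,6] = (-5 - 8) / (6 - 4) = -13/2
g[-4,0,4] = (13/4 - (-1/2)) / (4 - (-4)) = 15/32
g[0,4,6] = (-13/2 - 13/4) / (6 - 0) = -13/8
g[-4,0,4,6] = (-13/8 - 15/32) / (6 - (-4)) = -67/320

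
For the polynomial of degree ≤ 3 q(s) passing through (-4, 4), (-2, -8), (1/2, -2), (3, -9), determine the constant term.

-596/175

L_0(s) = (s + 2)(s - 1/2)(s - 3) / [-63] = -(1/63)s^3 + (1/42)s^2 + (11/126)s - 1/21
L_1(s) = (s + 4)(s - 1/2)(s - 3) / [25] = (1/25)s^3 + (1/50)s^2 - (1/2)s + 6/25
L_2(s) = (s + 4)(s + 2)(s - 3) / [-225/8] = -(8/225)s^3 - (8/75)s^2 + (16/45)s + 64/75
L_3(s) = (s + 4)(s + 2)(s - 1/2) / [175/2] = (2/175)s^3 + (11/175)s^2 + (2/35)s - 8/175
q(s) = 4·L_0 + (-8)·L_1 + (-2)·L_2 + (-9)·L_3
Only the constant term is needed; take it from each L_i and combine:
4·(-1/21) + (-8)·(6/25) + (-2)·(64/75) + (-9)·(-8/175) = -596/175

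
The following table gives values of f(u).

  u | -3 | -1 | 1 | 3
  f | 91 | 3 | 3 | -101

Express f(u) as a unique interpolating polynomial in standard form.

Build the Lagrange basis polynomials:
L_0(u) = (u + 1)(u - 1)(u - 3) / [-48] = -(1/48)u^3 + (1/16)u^2 + (1/48)u - 1/16
L_1(u) = (u + 3)(u - 1)(u - 3) / [16] = (1/16)u^3 - (1/16)u^2 - (9/16)u + 9/16
L_2(u) = (u + 3)(u + 1)(u - 3) / [-16] = -(1/16)u^3 - (1/16)u^2 + (9/16)u + 9/16
L_3(u) = (u + 3)(u + 1)(u - 1) / [48] = (1/48)u^3 + (1/16)u^2 - (1/48)u - 1/16
f(u) = 91·L_0 + 3·L_1 + 3·L_2 + (-101)·L_3
  91·L_0(u) = -(91/48)u^3 + (91/16)u^2 + (91/48)u - 91/16
  3·L_1(u) = (3/16)u^3 - (3/16)u^2 - (27/16)u + 27/16
  3·L_2(u) = -(3/16)u^3 - (3/16)u^2 + (27/16)u + 27/16
  (-101)·L_3(u) = -(101/48)u^3 - (101/16)u^2 + (101/48)u + 101/16
Adding term by term: -4u^3 - u^2 + 4u + 4

f(u) = -4u^3 - u^2 + 4u + 4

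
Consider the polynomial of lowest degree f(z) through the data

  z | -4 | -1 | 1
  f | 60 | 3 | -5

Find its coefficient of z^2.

L_0(z) = (z + 1)(z - 1) / [15] = (1/15)z^2 - 1/15
L_1(z) = (z + 4)(z - 1) / [-6] = -(1/6)z^2 - (1/2)z + 2/3
L_2(z) = (z + 4)(z + 1) / [10] = (1/10)z^2 + (1/2)z + 2/5
f(z) = 60·L_0 + 3·L_1 + (-5)·L_2
Only the coefficient of z^2 is needed; take it from each L_i and combine:
60·(1/15) + 3·(-1/6) + (-5)·(1/10) = 3

3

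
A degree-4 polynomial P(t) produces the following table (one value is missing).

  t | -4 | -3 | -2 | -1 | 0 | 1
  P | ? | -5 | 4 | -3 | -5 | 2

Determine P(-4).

-68

The 5 known values determine P uniquely (degree ≤ 4).
Evaluate each Lagrange basis at t = -4:
L_0(-4) = (-2)·(-3)·(-4)·(-5)/[(-1)·(-2)·(-3)·(-4)] = 5
L_1(-4) = (-1)·(-3)·(-4)·(-5)/[(1)·(-1)·(-2)·(-3)] = -10
L_2(-4) = (-1)·(-2)·(-4)·(-5)/[(2)·(1)·(-1)·(-2)] = 10
L_3(-4) = (-1)·(-2)·(-3)·(-5)/[(3)·(2)·(1)·(-1)] = -5
L_4(-4) = (-1)·(-2)·(-3)·(-4)/[(4)·(3)·(2)·(1)] = 1
Sum: (-5)·(5) + 4·(-10) + (-3)·(10) + (-5)·(-5) + 2·(1) = -68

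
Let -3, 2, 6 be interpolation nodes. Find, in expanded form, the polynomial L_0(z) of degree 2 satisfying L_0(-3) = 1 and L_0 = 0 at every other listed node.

L_0(z) = (z - 2)(z - 6) / [(-5)·(-9)]
       = (z^2 - 8z + 12) / (45)

L_0(z) = (1/45)z^2 - (8/45)z + 4/15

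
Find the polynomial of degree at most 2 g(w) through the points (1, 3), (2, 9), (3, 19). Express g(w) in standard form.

g(w) = 2w^2 + 1

Build the Lagrange basis polynomials:
L_0(w) = (w - 2)(w - 3) / [2] = (1/2)w^2 - (5/2)w + 3
L_1(w) = (w - 1)(w - 3) / [-1] = -w^2 + 4w - 3
L_2(w) = (w - 1)(w - 2) / [2] = (1/2)w^2 - (3/2)w + 1
g(w) = 3·L_0 + 9·L_1 + 19·L_2
  3·L_0(w) = (3/2)w^2 - (15/2)w + 9
  9·L_1(w) = -9w^2 + 36w - 27
  19·L_2(w) = (19/2)w^2 - (57/2)w + 19
Adding term by term: 2w^2 + 1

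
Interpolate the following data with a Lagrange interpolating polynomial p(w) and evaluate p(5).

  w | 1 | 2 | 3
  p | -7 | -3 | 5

L_0(5) = (3)·(2)/[(-1)·(-2)] = 3
L_1(5) = (4)·(2)/[(1)·(-1)] = -8
L_2(5) = (4)·(3)/[(2)·(1)] = 6
Sum: (-7)·(3) + (-3)·(-8) + 5·(6) = 33

33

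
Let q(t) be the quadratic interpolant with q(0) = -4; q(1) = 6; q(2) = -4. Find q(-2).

Using Newton's divided-difference form:
q[0,1] = (6 - (-4)) / (1 - 0) = 10
q[1,2] = (-4 - 6) / (2 - 1) = -10
q[0,1,2] = (-10 - 10) / (2 - 0) = -10
q(-2) = -4 + 10·(-2) + (-10)·(-2)·(-3) = -84

-84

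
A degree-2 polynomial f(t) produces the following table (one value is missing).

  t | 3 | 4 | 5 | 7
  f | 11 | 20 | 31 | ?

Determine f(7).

The 3 known values determine f uniquely (degree ≤ 2).
L_0(7) = (3)·(2)/[(-1)·(-2)] = 3
L_1(7) = (4)·(2)/[(1)·(-1)] = -8
L_2(7) = (4)·(3)/[(2)·(1)] = 6
Sum: 11·(3) + 20·(-8) + 31·(6) = 59

59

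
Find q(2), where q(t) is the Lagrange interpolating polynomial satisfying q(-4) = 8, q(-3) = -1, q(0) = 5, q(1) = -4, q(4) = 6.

-15

L_0(2) = (5)·(2)·(1)·(-2)/[(-1)·(-4)·(-5)·(-8)] = -1/8
L_1(2) = (6)·(2)·(1)·(-2)/[(1)·(-3)·(-4)·(-7)] = 2/7
L_2(2) = (6)·(5)·(1)·(-2)/[(4)·(3)·(-1)·(-4)] = -5/4
L_3(2) = (6)·(5)·(2)·(-2)/[(5)·(4)·(1)·(-3)] = 2
L_4(2) = (6)·(5)·(2)·(1)/[(8)·(7)·(4)·(3)] = 5/56
Sum: 8·(-1/8) + (-1)·(2/7) + 5·(-5/4) + (-4)·(2) + 6·(5/56) = -15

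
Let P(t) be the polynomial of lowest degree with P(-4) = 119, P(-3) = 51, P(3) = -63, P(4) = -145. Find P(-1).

L_0(-1) = (2)·(-4)·(-5)/[(-1)·(-7)·(-8)] = -5/7
L_1(-1) = (3)·(-4)·(-5)/[(1)·(-6)·(-7)] = 10/7
L_2(-1) = (3)·(2)·(-5)/[(7)·(6)·(-1)] = 5/7
L_3(-1) = (3)·(2)·(-4)/[(8)·(7)·(1)] = -3/7
Sum: 119·(-5/7) + 51·(10/7) + (-63)·(5/7) + (-145)·(-3/7) = 5

5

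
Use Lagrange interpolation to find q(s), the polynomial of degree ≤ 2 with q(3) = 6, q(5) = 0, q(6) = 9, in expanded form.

L_0(s) = (s - 5)(s - 6) / [6] = (1/6)s^2 - (11/6)s + 5
L_1(s) = (s - 3)(s - 6) / [-2] = -(1/2)s^2 + (9/2)s - 9
L_2(s) = (s - 3)(s - 5) / [3] = (1/3)s^2 - (8/3)s + 5
q(s) = 6·L_0 + 0·L_1 + 9·L_2
  6·L_0(s) = s^2 - 11s + 30
  0·L_1(s) = 0
  9·L_2(s) = 3s^2 - 24s + 45
Adding term by term: 4s^2 - 35s + 75

q(s) = 4s^2 - 35s + 75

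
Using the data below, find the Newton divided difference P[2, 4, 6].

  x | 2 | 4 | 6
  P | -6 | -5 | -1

3/8

P[2,4] = (-5 - (-6)) / (4 - 2) = 1/2
P[4,6] = (-1 - (-5)) / (6 - 4) = 2
P[2,4,6] = (2 - 1/2) / (6 - 2) = 3/8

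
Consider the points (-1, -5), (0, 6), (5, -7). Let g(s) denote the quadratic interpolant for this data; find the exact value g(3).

L_0(3) = (3)·(-2)/[(-1)·(-6)] = -1
L_1(3) = (4)·(-2)/[(1)·(-5)] = 8/5
L_2(3) = (4)·(3)/[(6)·(5)] = 2/5
Sum: (-5)·(-1) + 6·(8/5) + (-7)·(2/5) = 59/5

59/5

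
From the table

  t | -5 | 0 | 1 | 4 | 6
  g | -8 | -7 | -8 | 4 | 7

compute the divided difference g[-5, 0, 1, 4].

29/180

g[-5,0] = (-7 - (-8)) / (0 - (-5)) = 1/5
g[0,1] = (-8 - (-7)) / (1 - 0) = -1
g[1,4] = (4 - (-8)) / (4 - 1) = 4
g[-5,0,1] = (-1 - 1/5) / (1 - (-5)) = -1/5
g[0,1,4] = (4 - (-1)) / (4 - 0) = 5/4
g[-5,0,1,4] = (5/4 - (-1/5)) / (4 - (-5)) = 29/180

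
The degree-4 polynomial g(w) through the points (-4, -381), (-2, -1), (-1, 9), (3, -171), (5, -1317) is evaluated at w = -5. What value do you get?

Using Newton's divided-difference form:
g[-4,-2] = (-1 - (-381)) / (-2 - (-4)) = 190
g[-2,-1] = (9 - (-1)) / (-1 - (-2)) = 10
g[-1,3] = (-171 - 9) / (3 - (-1)) = -45
g[3,5] = (-1317 - (-171)) / (5 - 3) = -573
g[-4,-2,-1] = (10 - 190) / (-1 - (-4)) = -60
g[-2,-1,3] = (-45 - 10) / (3 - (-2)) = -11
g[-1,3,5] = (-573 - (-45)) / (5 - (-1)) = -88
g[-4,-2,-1,3] = (-11 - (-60)) / (3 - (-4)) = 7
g[-2,-1,3,5] = (-88 - (-11)) / (5 - (-2)) = -11
g[-4,-2,-1,3,5] = (-11 - 7) / (5 - (-4)) = -2
g(-5) = -381 + 190·(-1) + (-60)·(-1)·(-3) + 7·(-1)·(-3)·(-4) + (-2)·(-1)·(-3)·(-4)·(-8) = -1027

-1027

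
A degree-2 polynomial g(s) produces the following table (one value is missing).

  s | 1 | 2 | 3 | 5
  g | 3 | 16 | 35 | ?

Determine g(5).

The 3 known values determine g uniquely (degree ≤ 2).
Evaluate each Lagrange basis at s = 5:
L_0(5) = (3)·(2)/[(-1)·(-2)] = 3
L_1(5) = (4)·(2)/[(1)·(-1)] = -8
L_2(5) = (4)·(3)/[(2)·(1)] = 6
Sum: 3·(3) + 16·(-8) + 35·(6) = 91

91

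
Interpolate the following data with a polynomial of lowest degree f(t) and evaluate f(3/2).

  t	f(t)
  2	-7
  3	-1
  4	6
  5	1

L_0(3/2) = (-3/2)·(-5/2)·(-7/2)/[(-1)·(-2)·(-3)] = 35/16
L_1(3/2) = (-1/2)·(-5/2)·(-7/2)/[(1)·(-1)·(-2)] = -35/16
L_2(3/2) = (-1/2)·(-3/2)·(-7/2)/[(2)·(1)·(-1)] = 21/16
L_3(3/2) = (-1/2)·(-3/2)·(-5/2)/[(3)·(2)·(1)] = -5/16
Sum: (-7)·(35/16) + (-1)·(-35/16) + 6·(21/16) + 1·(-5/16) = -89/16

-89/16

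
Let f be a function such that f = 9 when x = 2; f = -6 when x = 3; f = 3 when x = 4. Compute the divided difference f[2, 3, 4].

f[2,3] = (-6 - 9) / (3 - 2) = -15
f[3,4] = (3 - (-6)) / (4 - 3) = 9
f[2,3,4] = (9 - (-15)) / (4 - 2) = 12

12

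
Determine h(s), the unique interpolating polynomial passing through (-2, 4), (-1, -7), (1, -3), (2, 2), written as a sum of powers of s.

h(s) = -(5/6)s^3 + (8/3)s^2 + (17/6)s - 23/3

Build the Lagrange basis polynomials:
L_0(s) = (s + 1)(s - 1)(s - 2) / [-12] = -(1/12)s^3 + (1/6)s^2 + (1/12)s - 1/6
L_1(s) = (s + 2)(s - 1)(s - 2) / [6] = (1/6)s^3 - (1/6)s^2 - (2/3)s + 2/3
L_2(s) = (s + 2)(s + 1)(s - 2) / [-6] = -(1/6)s^3 - (1/6)s^2 + (2/3)s + 2/3
L_3(s) = (s + 2)(s + 1)(s - 1) / [12] = (1/12)s^3 + (1/6)s^2 - (1/12)s - 1/6
h(s) = 4·L_0 + (-7)·L_1 + (-3)·L_2 + 2·L_3
  4·L_0(s) = -(1/3)s^3 + (2/3)s^2 + (1/3)s - 2/3
  (-7)·L_1(s) = -(7/6)s^3 + (7/6)s^2 + (14/3)s - 14/3
  (-3)·L_2(s) = (1/2)s^3 + (1/2)s^2 - 2s - 2
  2·L_3(s) = (1/6)s^3 + (1/3)s^2 - (1/6)s - 1/3
Adding term by term: -(5/6)s^3 + (8/3)s^2 + (17/6)s - 23/3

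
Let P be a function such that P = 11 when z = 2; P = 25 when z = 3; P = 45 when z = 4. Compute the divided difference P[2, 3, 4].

P[2,3] = (25 - 11) / (3 - 2) = 14
P[3,4] = (45 - 25) / (4 - 3) = 20
P[2,3,4] = (20 - 14) / (4 - 2) = 3

3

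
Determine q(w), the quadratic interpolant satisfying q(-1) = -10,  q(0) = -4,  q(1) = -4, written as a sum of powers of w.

Newton's divided differences:
q[-1,0] = (-4 - (-10)) / (0 - (-1)) = 6
q[0,1] = (-4 - (-4)) / (1 - 0) = 0
q[-1,0,1] = (0 - 6) / (1 - (-1)) = -3
q(w) = -10 + 6·(w + 1) + (-3)·(w + 1)w
Expanding: q(w) = -3w^2 + 3w - 4

q(w) = -3w^2 + 3w - 4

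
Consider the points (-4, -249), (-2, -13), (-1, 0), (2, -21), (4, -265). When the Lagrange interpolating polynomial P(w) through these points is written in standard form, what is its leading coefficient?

The leading coefficient equals the top divided difference P[-4,-2,-1,2,4].
P[-4,-2] = (-13 - (-249)) / (-2 - (-4)) = 118
P[-2,-1] = (0 - (-13)) / (-1 - (-2)) = 13
P[-1,2] = (-21 - 0) / (2 - (-1)) = -7
P[2,4] = (-265 - (-21)) / (4 - 2) = -122
P[-4,-2,-1] = (13 - 118) / (-1 - (-4)) = -35
P[-2,-1,2] = (-7 - 13) / (2 - (-2)) = -5
P[-1,2,4] = (-122 - (-7)) / (4 - (-1)) = -23
P[-4,-2,-1,2] = (-5 - (-35)) / (2 - (-4)) = 5
P[-2,-1,2,4] = (-23 - (-5)) / (4 - (-2)) = -3
P[-4,-2,-1,2,4] = (-3 - 5) / (4 - (-4)) = -1

-1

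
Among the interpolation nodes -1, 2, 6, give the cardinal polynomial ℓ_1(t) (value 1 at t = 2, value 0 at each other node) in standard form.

ℓ_1(t) = (t + 1)(t - 6) / [(3)·(-4)]
       = (t^2 - 5t - 6) / (-12)

ℓ_1(t) = -(1/12)t^2 + (5/12)t + 1/2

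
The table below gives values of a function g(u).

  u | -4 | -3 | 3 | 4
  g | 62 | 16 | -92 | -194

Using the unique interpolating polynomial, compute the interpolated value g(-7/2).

139/4

Evaluate each Lagrange basis at u = -7/2:
L_0(-7/2) = (-1/2)·(-13/2)·(-15/2)/[(-1)·(-7)·(-8)] = 195/448
L_1(-7/2) = (1/2)·(-13/2)·(-15/2)/[(1)·(-6)·(-7)] = 65/112
L_2(-7/2) = (1/2)·(-1/2)·(-15/2)/[(7)·(6)·(-1)] = -5/112
L_3(-7/2) = (1/2)·(-1/2)·(-13/2)/[(8)·(7)·(1)] = 13/448
Sum: 62·(195/448) + 16·(65/112) + (-92)·(-5/112) + (-194)·(13/448) = 139/4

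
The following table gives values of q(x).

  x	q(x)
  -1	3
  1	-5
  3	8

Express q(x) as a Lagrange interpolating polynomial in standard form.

L_0(x) = (x - 1)(x - 3) / [8] = (1/8)x^2 - (1/2)x + 3/8
L_1(x) = (x + 1)(x - 3) / [-4] = -(1/4)x^2 + (1/2)x + 3/4
L_2(x) = (x + 1)(x - 1) / [8] = (1/8)x^2 - 1/8
q(x) = 3·L_0 + (-5)·L_1 + 8·L_2
  3·L_0(x) = (3/8)x^2 - (3/2)x + 9/8
  (-5)·L_1(x) = (5/4)x^2 - (5/2)x - 15/4
  8·L_2(x) = x^2 - 1
Adding term by term: (21/8)x^2 - 4x - 29/8

q(x) = (21/8)x^2 - 4x - 29/8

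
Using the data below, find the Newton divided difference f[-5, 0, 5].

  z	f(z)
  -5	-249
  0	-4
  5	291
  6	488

f[-5,0] = (-4 - (-249)) / (0 - (-5)) = 49
f[0,5] = (291 - (-4)) / (5 - 0) = 59
f[-5,0,5] = (59 - 49) / (5 - (-5)) = 1

1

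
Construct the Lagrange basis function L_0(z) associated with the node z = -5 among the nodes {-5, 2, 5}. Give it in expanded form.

L_0(z) = (z - 2)(z - 5) / [(-7)·(-10)]
       = (z^2 - 7z + 10) / (70)

L_0(z) = (1/70)z^2 - (1/10)z + 1/7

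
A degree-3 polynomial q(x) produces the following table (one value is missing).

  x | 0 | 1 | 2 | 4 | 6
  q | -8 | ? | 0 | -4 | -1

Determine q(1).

-21/16

The 4 known values determine q uniquely (degree ≤ 3).
L_0(1) = (-1)·(-3)·(-5)/[(-2)·(-4)·(-6)] = 5/16
L_1(1) = (1)·(-3)·(-5)/[(2)·(-2)·(-4)] = 15/16
L_2(1) = (1)·(-1)·(-5)/[(4)·(2)·(-2)] = -5/16
L_3(1) = (1)·(-1)·(-3)/[(6)·(4)·(2)] = 1/16
Sum: (-8)·(5/16) + 0 + (-4)·(-5/16) + (-1)·(1/16) = -21/16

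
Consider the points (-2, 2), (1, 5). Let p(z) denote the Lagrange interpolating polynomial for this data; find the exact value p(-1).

Evaluate each Lagrange basis at z = -1:
L_0(-1) = (-2)/[(-3)] = 2/3
L_1(-1) = (1)/[(3)] = 1/3
Sum: 2·(2/3) + 5·(1/3) = 3

3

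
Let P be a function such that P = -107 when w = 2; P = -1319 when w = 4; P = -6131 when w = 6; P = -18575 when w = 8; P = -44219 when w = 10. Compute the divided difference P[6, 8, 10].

-1650

P[6,8] = (-18575 - (-6131)) / (8 - 6) = -6222
P[8,10] = (-44219 - (-18575)) / (10 - 8) = -12822
P[6,8,10] = (-12822 - (-6222)) / (10 - 6) = -1650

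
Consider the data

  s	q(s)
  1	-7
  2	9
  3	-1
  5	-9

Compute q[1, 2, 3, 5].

q[1,2] = (9 - (-7)) / (2 - 1) = 16
q[2,3] = (-1 - 9) / (3 - 2) = -10
q[3,5] = (-9 - (-1)) / (5 - 3) = -4
q[1,2,3] = (-10 - 16) / (3 - 1) = -13
q[2,3,5] = (-4 - (-10)) / (5 - 2) = 2
q[1,2,3,5] = (2 - (-13)) / (5 - 1) = 15/4

15/4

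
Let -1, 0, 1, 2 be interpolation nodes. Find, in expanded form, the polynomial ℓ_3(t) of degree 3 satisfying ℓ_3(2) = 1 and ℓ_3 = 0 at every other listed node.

ℓ_3(t) = (1/6)t^3 - (1/6)t

ℓ_3(t) = (t + 1)t(t - 1) / [(3)·(2)·(1)]
       = (t^3 - t) / (6)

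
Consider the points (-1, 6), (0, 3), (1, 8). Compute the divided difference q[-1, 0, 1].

q[-1,0] = (3 - 6) / (0 - (-1)) = -3
q[0,1] = (8 - 3) / (1 - 0) = 5
q[-1,0,1] = (5 - (-3)) / (1 - (-1)) = 4

4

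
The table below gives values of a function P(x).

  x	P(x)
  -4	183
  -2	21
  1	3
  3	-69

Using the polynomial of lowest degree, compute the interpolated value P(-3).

Using Newton's divided-difference form:
P[-4,-2] = (21 - 183) / (-2 - (-4)) = -81
P[-2,1] = (3 - 21) / (1 - (-2)) = -6
P[1,3] = (-69 - 3) / (3 - 1) = -36
P[-4,-2,1] = (-6 - (-81)) / (1 - (-4)) = 15
P[-2,1,3] = (-36 - (-6)) / (3 - (-2)) = -6
P[-4,-2,1,3] = (-6 - 15) / (3 - (-4)) = -3
P(-3) = 183 + (-81)·(1) + 15·(1)·(-1) + (-3)·(1)·(-1)·(-4) = 75

75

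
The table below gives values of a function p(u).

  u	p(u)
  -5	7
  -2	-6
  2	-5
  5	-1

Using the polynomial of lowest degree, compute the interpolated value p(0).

-299/42

Evaluate each Lagrange basis at u = 0:
L_0(0) = (2)·(-2)·(-5)/[(-3)·(-7)·(-10)] = -2/21
L_1(0) = (5)·(-2)·(-5)/[(3)·(-4)·(-7)] = 25/42
L_2(0) = (5)·(2)·(-5)/[(7)·(4)·(-3)] = 25/42
L_3(0) = (5)·(2)·(-2)/[(10)·(7)·(3)] = -2/21
Sum: 7·(-2/21) + (-6)·(25/42) + (-5)·(25/42) + (-1)·(-2/21) = -299/42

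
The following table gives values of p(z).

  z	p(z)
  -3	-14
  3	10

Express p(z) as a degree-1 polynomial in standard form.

L_0(z) = (z - 3) / [-6] = -(1/6)z + 1/2
L_1(z) = (z + 3) / [6] = (1/6)z + 1/2
p(z) = (-14)·L_0 + 10·L_1
  (-14)·L_0(z) = (7/3)z - 7
  10·L_1(z) = (5/3)z + 5
Adding term by term: 4z - 2

p(z) = 4z - 2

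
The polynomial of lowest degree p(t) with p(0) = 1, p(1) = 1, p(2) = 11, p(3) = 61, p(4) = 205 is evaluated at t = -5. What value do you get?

Evaluate each Lagrange basis at t = -5:
L_0(-5) = (-6)·(-7)·(-8)·(-9)/[(-1)·(-2)·(-3)·(-4)] = 126
L_1(-5) = (-5)·(-7)·(-8)·(-9)/[(1)·(-1)·(-2)·(-3)] = -420
L_2(-5) = (-5)·(-6)·(-8)·(-9)/[(2)·(1)·(-1)·(-2)] = 540
L_3(-5) = (-5)·(-6)·(-7)·(-9)/[(3)·(2)·(1)·(-1)] = -315
L_4(-5) = (-5)·(-6)·(-7)·(-8)/[(4)·(3)·(2)·(1)] = 70
Sum: 1·(126) + 1·(-420) + 11·(540) + 61·(-315) + 205·(70) = 781

781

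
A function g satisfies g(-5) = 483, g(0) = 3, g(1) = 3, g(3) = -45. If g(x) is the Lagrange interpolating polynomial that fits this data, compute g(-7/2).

1473/8

Evaluate each Lagrange basis at x = -7/2:
L_0(-7/2) = (-7/2)·(-9/2)·(-13/2)/[(-5)·(-6)·(-8)] = 273/640
L_1(-7/2) = (3/2)·(-9/2)·(-13/2)/[(5)·(-1)·(-3)] = 117/40
L_2(-7/2) = (3/2)·(-7/2)·(-13/2)/[(6)·(1)·(-2)] = -91/32
L_3(-7/2) = (3/2)·(-7/2)·(-9/2)/[(8)·(3)·(2)] = 63/128
Sum: 483·(273/640) + 3·(117/40) + 3·(-91/32) + (-45)·(63/128) = 1473/8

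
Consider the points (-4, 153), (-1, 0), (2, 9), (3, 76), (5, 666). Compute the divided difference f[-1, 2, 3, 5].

f[-1,2] = (9 - 0) / (2 - (-1)) = 3
f[2,3] = (76 - 9) / (3 - 2) = 67
f[3,5] = (666 - 76) / (5 - 3) = 295
f[-1,2,3] = (67 - 3) / (3 - (-1)) = 16
f[2,3,5] = (295 - 67) / (5 - 2) = 76
f[-1,2,3,5] = (76 - 16) / (5 - (-1)) = 10

10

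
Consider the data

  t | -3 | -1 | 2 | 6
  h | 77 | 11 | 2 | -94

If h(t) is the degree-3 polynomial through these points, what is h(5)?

-43

L_0(5) = (6)·(3)·(-1)/[(-2)·(-5)·(-9)] = 1/5
L_1(5) = (8)·(3)·(-1)/[(2)·(-3)·(-7)] = -4/7
L_2(5) = (8)·(6)·(-1)/[(5)·(3)·(-4)] = 4/5
L_3(5) = (8)·(6)·(3)/[(9)·(7)·(4)] = 4/7
Sum: 77·(1/5) + 11·(-4/7) + 2·(4/5) + (-94)·(4/7) = -43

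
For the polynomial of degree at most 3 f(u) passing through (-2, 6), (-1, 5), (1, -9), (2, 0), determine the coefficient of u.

L_0(u) = (u + 1)(u - 1)(u - 2) / [-12] = -(1/12)u^3 + (1/6)u^2 + (1/12)u - 1/6
L_1(u) = (u + 2)(u - 1)(u - 2) / [6] = (1/6)u^3 - (1/6)u^2 - (2/3)u + 2/3
L_2(u) = (u + 2)(u + 1)(u - 2) / [-6] = -(1/6)u^3 - (1/6)u^2 + (2/3)u + 2/3
L_3(u) = (u + 2)(u + 1)(u - 1) / [12] = (1/12)u^3 + (1/6)u^2 - (1/12)u - 1/6
f(u) = 6·L_0 + 5·L_1 + (-9)·L_2 + 0·L_3
Only the coefficient of u is needed; take it from each L_i and combine:
6·(1/12) + 5·(-2/3) + (-9)·(2/3) + 0·(-1/12) = -53/6

-53/6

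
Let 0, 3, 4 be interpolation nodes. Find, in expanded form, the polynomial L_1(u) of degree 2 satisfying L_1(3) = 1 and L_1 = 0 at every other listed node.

L_1(u) = u(u - 4) / [(3)·(-1)]
       = (u^2 - 4u) / (-3)

L_1(u) = -(1/3)u^2 + (4/3)u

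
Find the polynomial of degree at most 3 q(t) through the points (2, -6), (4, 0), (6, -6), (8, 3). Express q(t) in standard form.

q(t) = (9/16)t^3 - (33/4)t^2 + (147/4)t - 51

Newton's divided differences:
q[2,4] = (0 - (-6)) / (4 - 2) = 3
q[4,6] = (-6 - 0) / (6 - 4) = -3
q[6,8] = (3 - (-6)) / (8 - 6) = 9/2
q[2,4,6] = (-3 - 3) / (6 - 2) = -3/2
q[4,6,8] = (9/2 - (-3)) / (8 - 4) = 15/8
q[2,4,6,8] = (15/8 - (-3/2)) / (8 - 2) = 9/16
q(t) = -6 + 3·(t - 2) + (-3/2)·(t - 2)(t - 4) + (9/16)·(t - 2)(t - 4)(t - 6)
Expanding: q(t) = (9/16)t^3 - (33/4)t^2 + (147/4)t - 51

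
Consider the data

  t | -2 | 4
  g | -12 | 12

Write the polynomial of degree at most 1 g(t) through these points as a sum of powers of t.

g(t) = 4t - 4

Build the Lagrange basis polynomials:
L_0(t) = (t - 4) / [-6] = -(1/6)t + 2/3
L_1(t) = (t + 2) / [6] = (1/6)t + 1/3
g(t) = (-12)·L_0 + 12·L_1
  (-12)·L_0(t) = 2t - 8
  12·L_1(t) = 2t + 4
Adding term by term: 4t - 4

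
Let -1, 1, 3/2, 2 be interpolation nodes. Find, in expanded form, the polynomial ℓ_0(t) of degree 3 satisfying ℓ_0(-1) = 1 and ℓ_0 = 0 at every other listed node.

ℓ_0(t) = -(1/15)t^3 + (3/10)t^2 - (13/30)t + 1/5

ℓ_0(t) = (t - 1)(t - 3/2)(t - 2) / [(-2)·(-5/2)·(-3)]
       = (t^3 - (9/2)t^2 + (13/2)t - 3) / (-15)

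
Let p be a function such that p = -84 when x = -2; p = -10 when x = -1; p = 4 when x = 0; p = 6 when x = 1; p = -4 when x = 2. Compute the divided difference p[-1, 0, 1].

p[-1,0] = (4 - (-10)) / (0 - (-1)) = 14
p[0,1] = (6 - 4) / (1 - 0) = 2
p[-1,0,1] = (2 - 14) / (1 - (-1)) = -6

-6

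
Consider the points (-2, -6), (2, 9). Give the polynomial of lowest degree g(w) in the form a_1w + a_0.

Build the Lagrange basis polynomials:
L_0(w) = (w - 2) / [-4] = -(1/4)w + 1/2
L_1(w) = (w + 2) / [4] = (1/4)w + 1/2
g(w) = (-6)·L_0 + 9·L_1
  (-6)·L_0(w) = (3/2)w - 3
  9·L_1(w) = (9/4)w + 9/2
Adding term by term: (15/4)w + 3/2

g(w) = (15/4)w + 3/2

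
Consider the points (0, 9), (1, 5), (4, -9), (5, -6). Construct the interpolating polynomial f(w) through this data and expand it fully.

f(w) = (5/12)w^3 - (9/4)w^2 - (13/6)w + 9

L_0(w) = (w - 1)(w - 4)(w - 5) / [-20] = -(1/20)w^3 + (1/2)w^2 - (29/20)w + 1
L_1(w) = w(w - 4)(w - 5) / [12] = (1/12)w^3 - (3/4)w^2 + (5/3)w
L_2(w) = w(w - 1)(w - 5) / [-12] = -(1/12)w^3 + (1/2)w^2 - (5/12)w
L_3(w) = w(w - 1)(w - 4) / [20] = (1/20)w^3 - (1/4)w^2 + (1/5)w
f(w) = 9·L_0 + 5·L_1 + (-9)·L_2 + (-6)·L_3
  9·L_0(w) = -(9/20)w^3 + (9/2)w^2 - (261/20)w + 9
  5·L_1(w) = (5/12)w^3 - (15/4)w^2 + (25/3)w
  (-9)·L_2(w) = (3/4)w^3 - (9/2)w^2 + (15/4)w
  (-6)·L_3(w) = -(3/10)w^3 + (3/2)w^2 - (6/5)w
Adding term by term: (5/12)w^3 - (9/4)w^2 - (13/6)w + 9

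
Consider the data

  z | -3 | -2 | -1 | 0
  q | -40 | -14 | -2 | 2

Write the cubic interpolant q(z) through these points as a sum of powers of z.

q(z) = z^3 - z^2 + 2z + 2

Build the Lagrange basis polynomials:
L_0(z) = (z + 2)(z + 1)z / [-6] = -(1/6)z^3 - (1/2)z^2 - (1/3)z
L_1(z) = (z + 3)(z + 1)z / [2] = (1/2)z^3 + 2z^2 + (3/2)z
L_2(z) = (z + 3)(z + 2)z / [-2] = -(1/2)z^3 - (5/2)z^2 - 3z
L_3(z) = (z + 3)(z + 2)(z + 1) / [6] = (1/6)z^3 + z^2 + (11/6)z + 1
q(z) = (-40)·L_0 + (-14)·L_1 + (-2)·L_2 + 2·L_3
  (-40)·L_0(z) = (20/3)z^3 + 20z^2 + (40/3)z
  (-14)·L_1(z) = -7z^3 - 28z^2 - 21z
  (-2)·L_2(z) = z^3 + 5z^2 + 6z
  2·L_3(z) = (1/3)z^3 + 2z^2 + (11/3)z + 2
Adding term by term: z^3 - z^2 + 2z + 2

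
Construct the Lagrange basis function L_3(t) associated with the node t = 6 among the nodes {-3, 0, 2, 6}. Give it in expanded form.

L_3(t) = (1/216)t^3 + (1/216)t^2 - (1/36)t

L_3(t) = (t + 3)t(t - 2) / [(9)·(6)·(4)]
       = (t^3 + t^2 - 6t) / (216)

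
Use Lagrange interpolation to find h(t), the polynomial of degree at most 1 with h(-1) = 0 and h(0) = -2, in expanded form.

Build the Lagrange basis polynomials:
L_0(t) = t / [-1] = -t
L_1(t) = (t + 1) / [1] = t + 1
h(t) = 0·L_0 + (-2)·L_1
  0·L_0(t) = 0
  (-2)·L_1(t) = -2t - 2
Adding term by term: -2t - 2

h(t) = -2t - 2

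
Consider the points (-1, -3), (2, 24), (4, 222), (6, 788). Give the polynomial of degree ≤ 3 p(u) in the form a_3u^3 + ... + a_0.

p(u) = 4u^3 - 2u^2 - u + 2

Build the Lagrange basis polynomials:
L_0(u) = (u - 2)(u - 4)(u - 6) / [-105] = -(1/105)u^3 + (4/35)u^2 - (44/105)u + 16/35
L_1(u) = (u + 1)(u - 4)(u - 6) / [24] = (1/24)u^3 - (3/8)u^2 + (7/12)u + 1
L_2(u) = (u + 1)(u - 2)(u - 6) / [-20] = -(1/20)u^3 + (7/20)u^2 - (1/5)u - 3/5
L_3(u) = (u + 1)(u - 2)(u - 4) / [56] = (1/56)u^3 - (5/56)u^2 + (1/28)u + 1/7
p(u) = (-3)·L_0 + 24·L_1 + 222·L_2 + 788·L_3
  (-3)·L_0(u) = (1/35)u^3 - (12/35)u^2 + (44/35)u - 48/35
  24·L_1(u) = u^3 - 9u^2 + 14u + 24
  222·L_2(u) = -(111/10)u^3 + (777/10)u^2 - (222/5)u - 666/5
  788·L_3(u) = (197/14)u^3 - (985/14)u^2 + (197/7)u + 788/7
Adding term by term: 4u^3 - 2u^2 - u + 2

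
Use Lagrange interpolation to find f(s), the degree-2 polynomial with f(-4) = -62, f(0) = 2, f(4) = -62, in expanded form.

f(s) = -4s^2 + 2

Build the Lagrange basis polynomials:
L_0(s) = s(s - 4) / [32] = (1/32)s^2 - (1/8)s
L_1(s) = (s + 4)(s - 4) / [-16] = -(1/16)s^2 + 1
L_2(s) = (s + 4)s / [32] = (1/32)s^2 + (1/8)s
f(s) = (-62)·L_0 + 2·L_1 + (-62)·L_2
  (-62)·L_0(s) = -(31/16)s^2 + (31/4)s
  2·L_1(s) = -(1/8)s^2 + 2
  (-62)·L_2(s) = -(31/16)s^2 - (31/4)s
Adding term by term: -4s^2 + 2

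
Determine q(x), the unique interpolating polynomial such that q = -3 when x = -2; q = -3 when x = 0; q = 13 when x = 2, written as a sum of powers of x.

L_0(x) = x(x - 2) / [8] = (1/8)x^2 - (1/4)x
L_1(x) = (x + 2)(x - 2) / [-4] = -(1/4)x^2 + 1
L_2(x) = (x + 2)x / [8] = (1/8)x^2 + (1/4)x
q(x) = (-3)·L_0 + (-3)·L_1 + 13·L_2
  (-3)·L_0(x) = -(3/8)x^2 + (3/4)x
  (-3)·L_1(x) = (3/4)x^2 - 3
  13·L_2(x) = (13/8)x^2 + (13/4)x
Adding term by term: 2x^2 + 4x - 3

q(x) = 2x^2 + 4x - 3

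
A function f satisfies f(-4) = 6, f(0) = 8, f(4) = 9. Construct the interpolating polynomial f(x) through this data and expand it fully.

f(x) = -(1/32)x^2 + (3/8)x + 8

Build the Lagrange basis polynomials:
L_0(x) = x(x - 4) / [32] = (1/32)x^2 - (1/8)x
L_1(x) = (x + 4)(x - 4) / [-16] = -(1/16)x^2 + 1
L_2(x) = (x + 4)x / [32] = (1/32)x^2 + (1/8)x
f(x) = 6·L_0 + 8·L_1 + 9·L_2
  6·L_0(x) = (3/16)x^2 - (3/4)x
  8·L_1(x) = -(1/2)x^2 + 8
  9·L_2(x) = (9/32)x^2 + (9/8)x
Adding term by term: -(1/32)x^2 + (3/8)x + 8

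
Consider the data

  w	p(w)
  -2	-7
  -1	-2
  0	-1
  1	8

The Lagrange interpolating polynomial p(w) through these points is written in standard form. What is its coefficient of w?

3

Build the Lagrange basis polynomials:
L_0(w) = (w + 1)w(w - 1) / [-6] = -(1/6)w^3 + (1/6)w
L_1(w) = (w + 2)w(w - 1) / [2] = (1/2)w^3 + (1/2)w^2 - w
L_2(w) = (w + 2)(w + 1)(w - 1) / [-2] = -(1/2)w^3 - w^2 + (1/2)w + 1
L_3(w) = (w + 2)(w + 1)w / [6] = (1/6)w^3 + (1/2)w^2 + (1/3)w
p(w) = (-7)·L_0 + (-2)·L_1 + (-1)·L_2 + 8·L_3
Only the coefficient of w is needed; take it from each L_i and combine:
(-7)·(1/6) + (-2)·(-1) + (-1)·(1/2) + 8·(1/3) = 3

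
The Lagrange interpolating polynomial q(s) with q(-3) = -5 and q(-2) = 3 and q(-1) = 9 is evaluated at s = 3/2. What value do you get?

L_0(3/2) = (7/2)·(5/2)/[(-1)·(-2)] = 35/8
L_1(3/2) = (9/2)·(5/2)/[(1)·(-1)] = -45/4
L_2(3/2) = (9/2)·(7/2)/[(2)·(1)] = 63/8
Sum: (-5)·(35/8) + 3·(-45/4) + 9·(63/8) = 61/4

61/4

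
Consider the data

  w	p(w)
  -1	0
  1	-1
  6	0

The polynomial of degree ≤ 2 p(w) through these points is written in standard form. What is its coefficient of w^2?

The leading coefficient equals the top divided difference p[-1,1,6].
p[-1,1] = (-1 - 0) / (1 - (-1)) = -1/2
p[1,6] = (0 - (-1)) / (6 - 1) = 1/5
p[-1,1,6] = (1/5 - (-1/2)) / (6 - (-1)) = 1/10

1/10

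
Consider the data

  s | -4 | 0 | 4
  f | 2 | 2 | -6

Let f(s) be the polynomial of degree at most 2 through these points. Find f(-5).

3/4

L_0(-5) = (-5)·(-9)/[(-4)·(-8)] = 45/32
L_1(-5) = (-1)·(-9)/[(4)·(-4)] = -9/16
L_2(-5) = (-1)·(-5)/[(8)·(4)] = 5/32
Sum: 2·(45/32) + 2·(-9/16) + (-6)·(5/32) = 3/4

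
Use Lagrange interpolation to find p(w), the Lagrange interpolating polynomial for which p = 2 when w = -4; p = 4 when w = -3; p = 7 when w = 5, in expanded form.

L_0(w) = (w + 3)(w - 5) / [9] = (1/9)w^2 - (2/9)w - 5/3
L_1(w) = (w + 4)(w - 5) / [-8] = -(1/8)w^2 + (1/8)w + 5/2
L_2(w) = (w + 4)(w + 3) / [72] = (1/72)w^2 + (7/72)w + 1/6
p(w) = 2·L_0 + 4·L_1 + 7·L_2
  2·L_0(w) = (2/9)w^2 - (4/9)w - 10/3
  4·L_1(w) = -(1/2)w^2 + (1/2)w + 10
  7·L_2(w) = (7/72)w^2 + (49/72)w + 7/6
Adding term by term: -(13/72)w^2 + (53/72)w + 47/6

p(w) = -(13/72)w^2 + (53/72)w + 47/6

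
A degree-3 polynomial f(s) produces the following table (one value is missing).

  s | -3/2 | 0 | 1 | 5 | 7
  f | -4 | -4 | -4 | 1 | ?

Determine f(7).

253/26

The 4 known values determine f uniquely (degree ≤ 3).
L_0(7) = (7)·(6)·(2)/[(-3/2)·(-5/2)·(-13/2)] = -224/65
L_1(7) = (17/2)·(6)·(2)/[(3/2)·(-1)·(-5)] = 68/5
L_2(7) = (17/2)·(7)·(2)/[(5/2)·(1)·(-4)] = -119/10
L_3(7) = (17/2)·(7)·(6)/[(13/2)·(5)·(4)] = 357/130
Sum: (-4)·(-224/65) + (-4)·(68/5) + (-4)·(-119/10) + 1·(357/130) = 253/26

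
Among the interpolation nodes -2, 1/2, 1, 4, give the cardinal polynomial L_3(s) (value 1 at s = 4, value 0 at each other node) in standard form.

L_3(s) = (s + 2)(s - 1/2)(s - 1) / [(6)·(7/2)·(3)]
       = (s^3 + (1/2)s^2 - (5/2)s + 1) / (63)

L_3(s) = (1/63)s^3 + (1/126)s^2 - (5/126)s + 1/63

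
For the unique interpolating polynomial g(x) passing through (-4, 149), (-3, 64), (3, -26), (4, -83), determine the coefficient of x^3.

L_0(x) = (x + 3)(x - 3)(x - 4) / [-56] = -(1/56)x^3 + (1/14)x^2 + (9/56)x - 9/14
L_1(x) = (x + 4)(x - 3)(x - 4) / [42] = (1/42)x^3 - (1/14)x^2 - (8/21)x + 8/7
L_2(x) = (x + 4)(x + 3)(x - 4) / [-42] = -(1/42)x^3 - (1/14)x^2 + (8/21)x + 8/7
L_3(x) = (x + 4)(x + 3)(x - 3) / [56] = (1/56)x^3 + (1/14)x^2 - (9/56)x - 9/14
g(x) = 149·L_0 + 64·L_1 + (-26)·L_2 + (-83)·L_3
Only the coefficient of x^3 is needed; take it from each L_i and combine:
149·(-1/56) + 64·(1/42) + (-26)·(-1/42) + (-83)·(1/56) = -2

-2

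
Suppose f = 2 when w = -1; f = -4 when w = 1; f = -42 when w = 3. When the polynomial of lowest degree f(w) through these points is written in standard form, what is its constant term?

Build the Lagrange basis polynomials:
L_0(w) = (w - 1)(w - 3) / [8] = (1/8)w^2 - (1/2)w + 3/8
L_1(w) = (w + 1)(w - 3) / [-4] = -(1/4)w^2 + (1/2)w + 3/4
L_2(w) = (w + 1)(w - 1) / [8] = (1/8)w^2 - 1/8
f(w) = 2·L_0 + (-4)·L_1 + (-42)·L_2
Only the constant term is needed; take it from each L_i and combine:
2·(3/8) + (-4)·(3/4) + (-42)·(-1/8) = 3

3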